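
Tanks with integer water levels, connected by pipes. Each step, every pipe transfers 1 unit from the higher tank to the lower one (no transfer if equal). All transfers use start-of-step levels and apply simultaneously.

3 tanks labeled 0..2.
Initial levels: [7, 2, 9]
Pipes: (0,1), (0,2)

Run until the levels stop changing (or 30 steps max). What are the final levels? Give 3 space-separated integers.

Answer: 6 6 6

Derivation:
Step 1: flows [0->1,2->0] -> levels [7 3 8]
Step 2: flows [0->1,2->0] -> levels [7 4 7]
Step 3: flows [0->1,0=2] -> levels [6 5 7]
Step 4: flows [0->1,2->0] -> levels [6 6 6]
Step 5: flows [0=1,0=2] -> levels [6 6 6]
  -> stable (no change)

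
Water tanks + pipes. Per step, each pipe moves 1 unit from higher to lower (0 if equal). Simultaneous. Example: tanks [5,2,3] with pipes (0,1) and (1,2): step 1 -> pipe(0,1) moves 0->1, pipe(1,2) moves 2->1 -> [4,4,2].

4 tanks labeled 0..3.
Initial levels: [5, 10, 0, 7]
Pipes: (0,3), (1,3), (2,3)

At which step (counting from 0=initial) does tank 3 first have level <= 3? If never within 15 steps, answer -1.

Answer: -1

Derivation:
Step 1: flows [3->0,1->3,3->2] -> levels [6 9 1 6]
Step 2: flows [0=3,1->3,3->2] -> levels [6 8 2 6]
Step 3: flows [0=3,1->3,3->2] -> levels [6 7 3 6]
Step 4: flows [0=3,1->3,3->2] -> levels [6 6 4 6]
Step 5: flows [0=3,1=3,3->2] -> levels [6 6 5 5]
Step 6: flows [0->3,1->3,2=3] -> levels [5 5 5 7]
Step 7: flows [3->0,3->1,3->2] -> levels [6 6 6 4]
Step 8: flows [0->3,1->3,2->3] -> levels [5 5 5 7]
  -> period-2 cycle (repeats step 6); tank 3 never drops to <=3
Tank 3 never reaches <=3 within 15 steps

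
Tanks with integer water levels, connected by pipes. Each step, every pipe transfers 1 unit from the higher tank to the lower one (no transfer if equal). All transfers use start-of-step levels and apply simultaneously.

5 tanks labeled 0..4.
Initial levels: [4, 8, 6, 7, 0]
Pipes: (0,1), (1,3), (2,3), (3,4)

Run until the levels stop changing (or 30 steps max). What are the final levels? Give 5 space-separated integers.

Answer: 6 4 4 7 4

Derivation:
Step 1: flows [1->0,1->3,3->2,3->4] -> levels [5 6 7 6 1]
Step 2: flows [1->0,1=3,2->3,3->4] -> levels [6 5 6 6 2]
Step 3: flows [0->1,3->1,2=3,3->4] -> levels [5 7 6 4 3]
Step 4: flows [1->0,1->3,2->3,3->4] -> levels [6 5 5 5 4]
Step 5: flows [0->1,1=3,2=3,3->4] -> levels [5 6 5 4 5]
Step 6: flows [1->0,1->3,2->3,4->3] -> levels [6 4 4 7 4]
Step 7: flows [0->1,3->1,3->2,3->4] -> levels [5 6 5 4 5]
  -> period-2 cycle: step 7 state = step 5 state; never stabilizes
  -> state at step 30: (30-5) mod 2 = 1, same as step 6 -> [6 4 4 7 4]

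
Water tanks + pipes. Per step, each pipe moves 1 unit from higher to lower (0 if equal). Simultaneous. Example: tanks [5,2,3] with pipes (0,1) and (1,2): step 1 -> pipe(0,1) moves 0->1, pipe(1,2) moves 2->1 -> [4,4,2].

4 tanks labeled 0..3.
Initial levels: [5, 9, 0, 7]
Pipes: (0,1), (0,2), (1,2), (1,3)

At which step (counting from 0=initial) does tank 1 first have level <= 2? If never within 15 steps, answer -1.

Step 1: flows [1->0,0->2,1->2,1->3] -> levels [5 6 2 8]
Step 2: flows [1->0,0->2,1->2,3->1] -> levels [5 5 4 7]
Step 3: flows [0=1,0->2,1->2,3->1] -> levels [4 5 6 6]
Step 4: flows [1->0,2->0,2->1,3->1] -> levels [6 6 4 5]
Step 5: flows [0=1,0->2,1->2,1->3] -> levels [5 4 6 6]
Step 6: flows [0->1,2->0,2->1,3->1] -> levels [5 7 4 5]
Step 7: flows [1->0,0->2,1->2,1->3] -> levels [5 4 6 6]
  -> period-2 cycle (repeats step 5); tank 1 never drops to <=2
Tank 1 never reaches <=2 within 15 steps

Answer: -1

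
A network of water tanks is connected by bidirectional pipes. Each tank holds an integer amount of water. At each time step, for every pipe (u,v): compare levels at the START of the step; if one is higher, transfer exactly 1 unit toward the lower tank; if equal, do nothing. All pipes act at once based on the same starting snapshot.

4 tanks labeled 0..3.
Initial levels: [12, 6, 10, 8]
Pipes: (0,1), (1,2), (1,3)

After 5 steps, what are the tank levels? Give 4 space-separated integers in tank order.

Step 1: flows [0->1,2->1,3->1] -> levels [11 9 9 7]
Step 2: flows [0->1,1=2,1->3] -> levels [10 9 9 8]
Step 3: flows [0->1,1=2,1->3] -> levels [9 9 9 9]
Step 4: flows [0=1,1=2,1=3] -> levels [9 9 9 9]
  -> stable; steps 5..5 unchanged -> [9 9 9 9]

Answer: 9 9 9 9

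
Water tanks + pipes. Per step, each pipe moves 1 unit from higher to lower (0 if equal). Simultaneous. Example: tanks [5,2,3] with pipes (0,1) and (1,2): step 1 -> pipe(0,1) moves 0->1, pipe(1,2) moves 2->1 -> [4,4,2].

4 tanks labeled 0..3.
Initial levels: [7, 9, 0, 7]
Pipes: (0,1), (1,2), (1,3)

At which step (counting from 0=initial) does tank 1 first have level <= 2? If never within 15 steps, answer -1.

Answer: -1

Derivation:
Step 1: flows [1->0,1->2,1->3] -> levels [8 6 1 8]
Step 2: flows [0->1,1->2,3->1] -> levels [7 7 2 7]
Step 3: flows [0=1,1->2,1=3] -> levels [7 6 3 7]
Step 4: flows [0->1,1->2,3->1] -> levels [6 7 4 6]
Step 5: flows [1->0,1->2,1->3] -> levels [7 4 5 7]
Step 6: flows [0->1,2->1,3->1] -> levels [6 7 4 6]
  -> period-2 cycle (repeats step 4); tank 1 never drops to <=2
Tank 1 never reaches <=2 within 15 steps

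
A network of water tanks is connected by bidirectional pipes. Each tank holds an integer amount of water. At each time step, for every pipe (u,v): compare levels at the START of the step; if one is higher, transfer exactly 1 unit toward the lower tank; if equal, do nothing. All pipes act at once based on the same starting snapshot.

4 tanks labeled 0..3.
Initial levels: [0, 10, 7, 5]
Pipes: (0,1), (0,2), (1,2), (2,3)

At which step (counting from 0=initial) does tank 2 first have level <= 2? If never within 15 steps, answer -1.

Step 1: flows [1->0,2->0,1->2,2->3] -> levels [2 8 6 6]
Step 2: flows [1->0,2->0,1->2,2=3] -> levels [4 6 6 6]
Step 3: flows [1->0,2->0,1=2,2=3] -> levels [6 5 5 6]
Step 4: flows [0->1,0->2,1=2,3->2] -> levels [4 6 7 5]
Step 5: flows [1->0,2->0,2->1,2->3] -> levels [6 6 4 6]
Step 6: flows [0=1,0->2,1->2,3->2] -> levels [5 5 7 5]
Step 7: flows [0=1,2->0,2->1,2->3] -> levels [6 6 4 6]
  -> period-2 cycle (repeats step 5); tank 2 never drops to <=2
Tank 2 never reaches <=2 within 15 steps

Answer: -1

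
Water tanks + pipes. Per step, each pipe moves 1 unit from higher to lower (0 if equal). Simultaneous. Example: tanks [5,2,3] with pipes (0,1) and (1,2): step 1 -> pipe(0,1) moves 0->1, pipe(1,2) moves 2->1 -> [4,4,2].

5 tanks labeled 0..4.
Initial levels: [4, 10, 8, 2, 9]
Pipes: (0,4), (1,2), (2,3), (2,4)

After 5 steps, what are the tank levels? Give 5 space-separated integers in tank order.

Answer: 7 6 8 6 6

Derivation:
Step 1: flows [4->0,1->2,2->3,4->2] -> levels [5 9 9 3 7]
Step 2: flows [4->0,1=2,2->3,2->4] -> levels [6 9 7 4 7]
Step 3: flows [4->0,1->2,2->3,2=4] -> levels [7 8 7 5 6]
Step 4: flows [0->4,1->2,2->3,2->4] -> levels [6 7 6 6 8]
Step 5: flows [4->0,1->2,2=3,4->2] -> levels [7 6 8 6 6]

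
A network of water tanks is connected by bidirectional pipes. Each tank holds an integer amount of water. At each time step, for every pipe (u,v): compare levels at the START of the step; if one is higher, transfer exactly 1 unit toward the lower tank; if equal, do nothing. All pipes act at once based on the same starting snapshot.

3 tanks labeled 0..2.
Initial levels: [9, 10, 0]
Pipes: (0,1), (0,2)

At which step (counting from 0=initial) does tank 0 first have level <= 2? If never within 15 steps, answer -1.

Answer: -1

Derivation:
Step 1: flows [1->0,0->2] -> levels [9 9 1]
Step 2: flows [0=1,0->2] -> levels [8 9 2]
Step 3: flows [1->0,0->2] -> levels [8 8 3]
Step 4: flows [0=1,0->2] -> levels [7 8 4]
Step 5: flows [1->0,0->2] -> levels [7 7 5]
Step 6: flows [0=1,0->2] -> levels [6 7 6]
Step 7: flows [1->0,0=2] -> levels [7 6 6]
Step 8: flows [0->1,0->2] -> levels [5 7 7]
Step 9: flows [1->0,2->0] -> levels [7 6 6]
  -> period-2 cycle (repeats step 7); tank 0 never drops to <=2
Tank 0 never reaches <=2 within 15 steps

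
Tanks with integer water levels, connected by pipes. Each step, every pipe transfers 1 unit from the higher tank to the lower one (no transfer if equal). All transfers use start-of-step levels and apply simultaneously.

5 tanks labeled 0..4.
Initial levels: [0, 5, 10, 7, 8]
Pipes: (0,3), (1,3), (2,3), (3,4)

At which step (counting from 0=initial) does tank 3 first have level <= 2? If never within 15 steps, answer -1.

Answer: -1

Derivation:
Step 1: flows [3->0,3->1,2->3,4->3] -> levels [1 6 9 7 7]
Step 2: flows [3->0,3->1,2->3,3=4] -> levels [2 7 8 6 7]
Step 3: flows [3->0,1->3,2->3,4->3] -> levels [3 6 7 8 6]
Step 4: flows [3->0,3->1,3->2,3->4] -> levels [4 7 8 4 7]
Step 5: flows [0=3,1->3,2->3,4->3] -> levels [4 6 7 7 6]
Step 6: flows [3->0,3->1,2=3,3->4] -> levels [5 7 7 4 7]
Step 7: flows [0->3,1->3,2->3,4->3] -> levels [4 6 6 8 6]
Step 8: flows [3->0,3->1,3->2,3->4] -> levels [5 7 7 4 7]
  -> period-2 cycle (repeats step 6); tank 3 never drops to <=2
Tank 3 never reaches <=2 within 15 steps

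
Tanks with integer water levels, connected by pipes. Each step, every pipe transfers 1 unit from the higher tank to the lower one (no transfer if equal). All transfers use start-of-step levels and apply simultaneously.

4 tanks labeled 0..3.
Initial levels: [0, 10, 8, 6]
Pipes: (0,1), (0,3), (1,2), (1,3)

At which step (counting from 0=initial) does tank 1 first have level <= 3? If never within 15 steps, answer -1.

Step 1: flows [1->0,3->0,1->2,1->3] -> levels [2 7 9 6]
Step 2: flows [1->0,3->0,2->1,1->3] -> levels [4 6 8 6]
Step 3: flows [1->0,3->0,2->1,1=3] -> levels [6 6 7 5]
Step 4: flows [0=1,0->3,2->1,1->3] -> levels [5 6 6 7]
Step 5: flows [1->0,3->0,1=2,3->1] -> levels [7 6 6 5]
Step 6: flows [0->1,0->3,1=2,1->3] -> levels [5 6 6 7]
  -> period-2 cycle (repeats step 4); tank 1 never drops to <=3
Tank 1 never reaches <=3 within 15 steps

Answer: -1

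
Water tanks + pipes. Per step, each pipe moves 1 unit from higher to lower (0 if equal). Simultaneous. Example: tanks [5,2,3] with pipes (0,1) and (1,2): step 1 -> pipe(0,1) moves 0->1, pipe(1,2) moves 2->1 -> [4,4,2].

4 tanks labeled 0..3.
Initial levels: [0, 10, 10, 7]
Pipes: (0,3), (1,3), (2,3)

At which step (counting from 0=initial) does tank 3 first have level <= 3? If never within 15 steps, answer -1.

Answer: -1

Derivation:
Step 1: flows [3->0,1->3,2->3] -> levels [1 9 9 8]
Step 2: flows [3->0,1->3,2->3] -> levels [2 8 8 9]
Step 3: flows [3->0,3->1,3->2] -> levels [3 9 9 6]
Step 4: flows [3->0,1->3,2->3] -> levels [4 8 8 7]
Step 5: flows [3->0,1->3,2->3] -> levels [5 7 7 8]
Step 6: flows [3->0,3->1,3->2] -> levels [6 8 8 5]
Step 7: flows [0->3,1->3,2->3] -> levels [5 7 7 8]
  -> period-2 cycle (repeats step 5); tank 3 never drops to <=3
Tank 3 never reaches <=3 within 15 steps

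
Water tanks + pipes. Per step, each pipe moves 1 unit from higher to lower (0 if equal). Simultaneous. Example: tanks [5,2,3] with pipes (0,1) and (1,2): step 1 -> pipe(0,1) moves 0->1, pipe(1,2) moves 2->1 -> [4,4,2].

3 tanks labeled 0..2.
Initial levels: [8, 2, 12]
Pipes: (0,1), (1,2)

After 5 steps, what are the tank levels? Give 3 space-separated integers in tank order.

Answer: 7 8 7

Derivation:
Step 1: flows [0->1,2->1] -> levels [7 4 11]
Step 2: flows [0->1,2->1] -> levels [6 6 10]
Step 3: flows [0=1,2->1] -> levels [6 7 9]
Step 4: flows [1->0,2->1] -> levels [7 7 8]
Step 5: flows [0=1,2->1] -> levels [7 8 7]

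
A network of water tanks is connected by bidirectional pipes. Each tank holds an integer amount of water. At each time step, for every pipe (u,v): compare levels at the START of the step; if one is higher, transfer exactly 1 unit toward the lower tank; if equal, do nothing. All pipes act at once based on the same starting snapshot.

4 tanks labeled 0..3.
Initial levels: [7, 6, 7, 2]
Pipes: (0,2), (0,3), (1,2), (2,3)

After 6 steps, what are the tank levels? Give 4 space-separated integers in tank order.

Answer: 5 5 7 5

Derivation:
Step 1: flows [0=2,0->3,2->1,2->3] -> levels [6 7 5 4]
Step 2: flows [0->2,0->3,1->2,2->3] -> levels [4 6 6 6]
Step 3: flows [2->0,3->0,1=2,2=3] -> levels [6 6 5 5]
Step 4: flows [0->2,0->3,1->2,2=3] -> levels [4 5 7 6]
Step 5: flows [2->0,3->0,2->1,2->3] -> levels [6 6 4 6]
Step 6: flows [0->2,0=3,1->2,3->2] -> levels [5 5 7 5]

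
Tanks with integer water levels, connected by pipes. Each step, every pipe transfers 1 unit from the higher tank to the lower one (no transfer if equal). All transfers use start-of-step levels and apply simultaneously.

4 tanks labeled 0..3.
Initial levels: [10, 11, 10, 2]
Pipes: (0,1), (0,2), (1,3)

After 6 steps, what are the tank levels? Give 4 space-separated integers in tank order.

Step 1: flows [1->0,0=2,1->3] -> levels [11 9 10 3]
Step 2: flows [0->1,0->2,1->3] -> levels [9 9 11 4]
Step 3: flows [0=1,2->0,1->3] -> levels [10 8 10 5]
Step 4: flows [0->1,0=2,1->3] -> levels [9 8 10 6]
Step 5: flows [0->1,2->0,1->3] -> levels [9 8 9 7]
Step 6: flows [0->1,0=2,1->3] -> levels [8 8 9 8]

Answer: 8 8 9 8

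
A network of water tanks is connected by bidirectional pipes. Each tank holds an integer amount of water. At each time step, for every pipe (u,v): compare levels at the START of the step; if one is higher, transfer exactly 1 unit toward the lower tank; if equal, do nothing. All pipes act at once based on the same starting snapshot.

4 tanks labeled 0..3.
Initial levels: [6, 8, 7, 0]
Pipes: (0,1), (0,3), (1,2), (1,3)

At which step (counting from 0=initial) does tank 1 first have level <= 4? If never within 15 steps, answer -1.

Answer: 5

Derivation:
Step 1: flows [1->0,0->3,1->2,1->3] -> levels [6 5 8 2]
Step 2: flows [0->1,0->3,2->1,1->3] -> levels [4 6 7 4]
Step 3: flows [1->0,0=3,2->1,1->3] -> levels [5 5 6 5]
Step 4: flows [0=1,0=3,2->1,1=3] -> levels [5 6 5 5]
Step 5: flows [1->0,0=3,1->2,1->3] -> levels [6 3 6 6]
Tank 1 first reaches <=4 at step 5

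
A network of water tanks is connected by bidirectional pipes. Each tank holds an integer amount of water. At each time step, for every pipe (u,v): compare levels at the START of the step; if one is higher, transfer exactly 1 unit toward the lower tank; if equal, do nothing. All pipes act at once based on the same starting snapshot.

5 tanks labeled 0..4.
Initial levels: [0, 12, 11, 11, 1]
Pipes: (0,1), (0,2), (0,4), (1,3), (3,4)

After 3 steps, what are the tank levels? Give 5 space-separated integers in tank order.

Step 1: flows [1->0,2->0,4->0,1->3,3->4] -> levels [3 10 10 11 1]
Step 2: flows [1->0,2->0,0->4,3->1,3->4] -> levels [4 10 9 9 3]
Step 3: flows [1->0,2->0,0->4,1->3,3->4] -> levels [5 8 8 9 5]

Answer: 5 8 8 9 5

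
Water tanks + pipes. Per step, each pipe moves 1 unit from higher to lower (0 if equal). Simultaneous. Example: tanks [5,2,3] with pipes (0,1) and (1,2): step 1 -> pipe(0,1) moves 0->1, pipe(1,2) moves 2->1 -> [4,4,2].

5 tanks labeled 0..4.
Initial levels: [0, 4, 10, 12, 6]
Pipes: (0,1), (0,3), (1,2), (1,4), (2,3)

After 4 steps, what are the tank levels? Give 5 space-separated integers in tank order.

Answer: 6 7 7 7 5

Derivation:
Step 1: flows [1->0,3->0,2->1,4->1,3->2] -> levels [2 5 10 10 5]
Step 2: flows [1->0,3->0,2->1,1=4,2=3] -> levels [4 5 9 9 5]
Step 3: flows [1->0,3->0,2->1,1=4,2=3] -> levels [6 5 8 8 5]
Step 4: flows [0->1,3->0,2->1,1=4,2=3] -> levels [6 7 7 7 5]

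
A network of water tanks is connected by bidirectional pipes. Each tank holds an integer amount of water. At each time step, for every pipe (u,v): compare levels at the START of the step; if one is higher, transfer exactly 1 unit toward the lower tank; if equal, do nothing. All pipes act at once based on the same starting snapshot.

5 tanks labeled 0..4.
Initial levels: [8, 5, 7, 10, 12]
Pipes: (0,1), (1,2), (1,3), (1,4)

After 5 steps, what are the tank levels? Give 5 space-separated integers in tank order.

Answer: 8 10 8 8 8

Derivation:
Step 1: flows [0->1,2->1,3->1,4->1] -> levels [7 9 6 9 11]
Step 2: flows [1->0,1->2,1=3,4->1] -> levels [8 8 7 9 10]
Step 3: flows [0=1,1->2,3->1,4->1] -> levels [8 9 8 8 9]
Step 4: flows [1->0,1->2,1->3,1=4] -> levels [9 6 9 9 9]
Step 5: flows [0->1,2->1,3->1,4->1] -> levels [8 10 8 8 8]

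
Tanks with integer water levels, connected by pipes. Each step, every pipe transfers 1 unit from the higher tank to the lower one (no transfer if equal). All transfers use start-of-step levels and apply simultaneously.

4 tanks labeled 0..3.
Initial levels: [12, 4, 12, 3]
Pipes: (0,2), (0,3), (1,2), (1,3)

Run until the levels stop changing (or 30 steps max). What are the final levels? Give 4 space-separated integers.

Answer: 9 9 6 7

Derivation:
Step 1: flows [0=2,0->3,2->1,1->3] -> levels [11 4 11 5]
Step 2: flows [0=2,0->3,2->1,3->1] -> levels [10 6 10 5]
Step 3: flows [0=2,0->3,2->1,1->3] -> levels [9 6 9 7]
Step 4: flows [0=2,0->3,2->1,3->1] -> levels [8 8 8 7]
Step 5: flows [0=2,0->3,1=2,1->3] -> levels [7 7 8 9]
Step 6: flows [2->0,3->0,2->1,3->1] -> levels [9 9 6 7]
Step 7: flows [0->2,0->3,1->2,1->3] -> levels [7 7 8 9]
  -> period-2 cycle: step 7 state = step 5 state; never stabilizes
  -> state at step 30: (30-5) mod 2 = 1, same as step 6 -> [9 9 6 7]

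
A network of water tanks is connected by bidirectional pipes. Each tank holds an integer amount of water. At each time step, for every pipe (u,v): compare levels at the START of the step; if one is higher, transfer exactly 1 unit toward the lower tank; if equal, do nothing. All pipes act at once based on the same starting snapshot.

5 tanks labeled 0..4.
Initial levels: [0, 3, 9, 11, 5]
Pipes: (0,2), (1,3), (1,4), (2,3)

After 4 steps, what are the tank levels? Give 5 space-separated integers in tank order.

Answer: 4 6 6 6 6

Derivation:
Step 1: flows [2->0,3->1,4->1,3->2] -> levels [1 5 9 9 4]
Step 2: flows [2->0,3->1,1->4,2=3] -> levels [2 5 8 8 5]
Step 3: flows [2->0,3->1,1=4,2=3] -> levels [3 6 7 7 5]
Step 4: flows [2->0,3->1,1->4,2=3] -> levels [4 6 6 6 6]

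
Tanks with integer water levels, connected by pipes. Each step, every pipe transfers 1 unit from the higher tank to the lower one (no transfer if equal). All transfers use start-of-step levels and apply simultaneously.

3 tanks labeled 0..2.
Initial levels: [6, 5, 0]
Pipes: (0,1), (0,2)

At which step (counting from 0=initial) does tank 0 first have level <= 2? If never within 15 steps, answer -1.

Step 1: flows [0->1,0->2] -> levels [4 6 1]
Step 2: flows [1->0,0->2] -> levels [4 5 2]
Step 3: flows [1->0,0->2] -> levels [4 4 3]
Step 4: flows [0=1,0->2] -> levels [3 4 4]
Step 5: flows [1->0,2->0] -> levels [5 3 3]
Step 6: flows [0->1,0->2] -> levels [3 4 4]
  -> period-2 cycle (repeats step 4); tank 0 never drops to <=2
Tank 0 never reaches <=2 within 15 steps

Answer: -1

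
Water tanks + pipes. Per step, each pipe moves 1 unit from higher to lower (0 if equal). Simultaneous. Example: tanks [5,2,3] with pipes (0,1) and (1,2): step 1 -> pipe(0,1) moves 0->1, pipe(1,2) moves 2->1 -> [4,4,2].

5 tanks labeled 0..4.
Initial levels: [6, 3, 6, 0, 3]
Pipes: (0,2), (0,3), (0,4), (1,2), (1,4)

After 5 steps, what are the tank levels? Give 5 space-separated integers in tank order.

Answer: 2 3 5 3 5

Derivation:
Step 1: flows [0=2,0->3,0->4,2->1,1=4] -> levels [4 4 5 1 4]
Step 2: flows [2->0,0->3,0=4,2->1,1=4] -> levels [4 5 3 2 4]
Step 3: flows [0->2,0->3,0=4,1->2,1->4] -> levels [2 3 5 3 5]
Step 4: flows [2->0,3->0,4->0,2->1,4->1] -> levels [5 5 3 2 3]
Step 5: flows [0->2,0->3,0->4,1->2,1->4] -> levels [2 3 5 3 5]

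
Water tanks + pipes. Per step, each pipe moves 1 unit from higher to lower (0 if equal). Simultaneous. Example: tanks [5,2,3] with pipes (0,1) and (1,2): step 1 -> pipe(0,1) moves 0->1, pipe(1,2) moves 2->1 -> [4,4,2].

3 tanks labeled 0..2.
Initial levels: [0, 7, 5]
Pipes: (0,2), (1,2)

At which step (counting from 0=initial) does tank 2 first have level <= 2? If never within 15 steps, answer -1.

Answer: -1

Derivation:
Step 1: flows [2->0,1->2] -> levels [1 6 5]
Step 2: flows [2->0,1->2] -> levels [2 5 5]
Step 3: flows [2->0,1=2] -> levels [3 5 4]
Step 4: flows [2->0,1->2] -> levels [4 4 4]
Step 5: flows [0=2,1=2] -> levels [4 4 4]
  -> stable; tank 2 stays at 4 > 2
Tank 2 never reaches <=2 within 15 steps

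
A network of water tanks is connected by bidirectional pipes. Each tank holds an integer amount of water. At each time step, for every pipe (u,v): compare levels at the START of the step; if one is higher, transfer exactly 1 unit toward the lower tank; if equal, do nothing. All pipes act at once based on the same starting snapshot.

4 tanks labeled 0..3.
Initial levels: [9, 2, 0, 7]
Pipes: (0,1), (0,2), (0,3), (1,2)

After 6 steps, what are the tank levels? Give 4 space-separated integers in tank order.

Step 1: flows [0->1,0->2,0->3,1->2] -> levels [6 2 2 8]
Step 2: flows [0->1,0->2,3->0,1=2] -> levels [5 3 3 7]
Step 3: flows [0->1,0->2,3->0,1=2] -> levels [4 4 4 6]
Step 4: flows [0=1,0=2,3->0,1=2] -> levels [5 4 4 5]
Step 5: flows [0->1,0->2,0=3,1=2] -> levels [3 5 5 5]
Step 6: flows [1->0,2->0,3->0,1=2] -> levels [6 4 4 4]

Answer: 6 4 4 4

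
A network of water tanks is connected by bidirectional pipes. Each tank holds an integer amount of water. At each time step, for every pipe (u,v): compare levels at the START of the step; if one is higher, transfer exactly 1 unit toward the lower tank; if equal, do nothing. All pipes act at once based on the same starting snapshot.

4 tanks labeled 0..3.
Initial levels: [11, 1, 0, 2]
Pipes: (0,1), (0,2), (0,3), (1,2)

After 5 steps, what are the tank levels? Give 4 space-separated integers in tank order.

Step 1: flows [0->1,0->2,0->3,1->2] -> levels [8 1 2 3]
Step 2: flows [0->1,0->2,0->3,2->1] -> levels [5 3 2 4]
Step 3: flows [0->1,0->2,0->3,1->2] -> levels [2 3 4 5]
Step 4: flows [1->0,2->0,3->0,2->1] -> levels [5 3 2 4]
  -> period-2 cycle: step 4 state = step 2 state
  -> state at step 5: (5-2) mod 2 = 1, same as step 3 -> [2 3 4 5]

Answer: 2 3 4 5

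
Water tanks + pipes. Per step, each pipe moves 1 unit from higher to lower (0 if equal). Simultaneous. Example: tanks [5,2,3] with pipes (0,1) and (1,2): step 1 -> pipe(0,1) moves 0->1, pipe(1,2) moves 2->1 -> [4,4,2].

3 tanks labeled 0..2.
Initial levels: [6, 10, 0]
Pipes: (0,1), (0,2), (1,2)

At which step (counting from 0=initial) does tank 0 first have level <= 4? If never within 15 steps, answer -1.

Answer: -1

Derivation:
Step 1: flows [1->0,0->2,1->2] -> levels [6 8 2]
Step 2: flows [1->0,0->2,1->2] -> levels [6 6 4]
Step 3: flows [0=1,0->2,1->2] -> levels [5 5 6]
Step 4: flows [0=1,2->0,2->1] -> levels [6 6 4]
  -> period-2 cycle (repeats step 2); tank 0 never drops to <=4
Tank 0 never reaches <=4 within 15 steps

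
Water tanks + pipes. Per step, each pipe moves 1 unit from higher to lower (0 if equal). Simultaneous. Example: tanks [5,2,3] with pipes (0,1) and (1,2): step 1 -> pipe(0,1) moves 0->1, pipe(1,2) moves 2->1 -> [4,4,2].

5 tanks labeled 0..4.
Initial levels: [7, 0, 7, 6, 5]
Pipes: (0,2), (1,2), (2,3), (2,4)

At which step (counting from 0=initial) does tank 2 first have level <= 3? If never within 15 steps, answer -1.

Step 1: flows [0=2,2->1,2->3,2->4] -> levels [7 1 4 7 6]
Step 2: flows [0->2,2->1,3->2,4->2] -> levels [6 2 6 6 5]
Step 3: flows [0=2,2->1,2=3,2->4] -> levels [6 3 4 6 6]
Step 4: flows [0->2,2->1,3->2,4->2] -> levels [5 4 6 5 5]
Step 5: flows [2->0,2->1,2->3,2->4] -> levels [6 5 2 6 6]
Tank 2 first reaches <=3 at step 5

Answer: 5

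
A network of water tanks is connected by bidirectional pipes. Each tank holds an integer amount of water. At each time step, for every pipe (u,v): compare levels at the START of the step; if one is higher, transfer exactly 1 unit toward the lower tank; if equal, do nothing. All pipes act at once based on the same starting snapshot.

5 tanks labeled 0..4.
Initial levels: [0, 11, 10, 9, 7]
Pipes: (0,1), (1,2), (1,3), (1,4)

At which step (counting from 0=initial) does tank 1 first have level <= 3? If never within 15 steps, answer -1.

Answer: -1

Derivation:
Step 1: flows [1->0,1->2,1->3,1->4] -> levels [1 7 11 10 8]
Step 2: flows [1->0,2->1,3->1,4->1] -> levels [2 9 10 9 7]
Step 3: flows [1->0,2->1,1=3,1->4] -> levels [3 8 9 9 8]
Step 4: flows [1->0,2->1,3->1,1=4] -> levels [4 9 8 8 8]
Step 5: flows [1->0,1->2,1->3,1->4] -> levels [5 5 9 9 9]
Step 6: flows [0=1,2->1,3->1,4->1] -> levels [5 8 8 8 8]
Step 7: flows [1->0,1=2,1=3,1=4] -> levels [6 7 8 8 8]
Step 8: flows [1->0,2->1,3->1,4->1] -> levels [7 9 7 7 7]
Step 9: flows [1->0,1->2,1->3,1->4] -> levels [8 5 8 8 8]
Step 10: flows [0->1,2->1,3->1,4->1] -> levels [7 9 7 7 7]
  -> period-2 cycle (repeats step 8); tank 1 never drops to <=3
Tank 1 never reaches <=3 within 15 steps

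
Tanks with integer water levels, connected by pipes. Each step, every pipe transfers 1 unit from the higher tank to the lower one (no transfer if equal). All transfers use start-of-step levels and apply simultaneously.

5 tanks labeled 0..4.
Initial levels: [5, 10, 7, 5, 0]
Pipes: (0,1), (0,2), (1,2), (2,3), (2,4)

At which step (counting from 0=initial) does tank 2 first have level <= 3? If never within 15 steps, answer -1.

Answer: -1

Derivation:
Step 1: flows [1->0,2->0,1->2,2->3,2->4] -> levels [7 8 5 6 1]
Step 2: flows [1->0,0->2,1->2,3->2,2->4] -> levels [7 6 7 5 2]
Step 3: flows [0->1,0=2,2->1,2->3,2->4] -> levels [6 8 4 6 3]
Step 4: flows [1->0,0->2,1->2,3->2,2->4] -> levels [6 6 6 5 4]
Step 5: flows [0=1,0=2,1=2,2->3,2->4] -> levels [6 6 4 6 5]
Step 6: flows [0=1,0->2,1->2,3->2,4->2] -> levels [5 5 8 5 4]
Step 7: flows [0=1,2->0,2->1,2->3,2->4] -> levels [6 6 4 6 5]
  -> period-2 cycle (repeats step 5); tank 2 never drops to <=3
Tank 2 never reaches <=3 within 15 steps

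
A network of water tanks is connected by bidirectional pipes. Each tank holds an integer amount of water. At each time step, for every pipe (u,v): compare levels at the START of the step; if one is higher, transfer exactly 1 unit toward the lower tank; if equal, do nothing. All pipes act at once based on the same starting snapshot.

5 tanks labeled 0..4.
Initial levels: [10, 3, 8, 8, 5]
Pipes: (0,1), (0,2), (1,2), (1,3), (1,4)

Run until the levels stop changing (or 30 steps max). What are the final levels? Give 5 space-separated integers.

Answer: 7 8 7 7 5

Derivation:
Step 1: flows [0->1,0->2,2->1,3->1,4->1] -> levels [8 7 8 7 4]
Step 2: flows [0->1,0=2,2->1,1=3,1->4] -> levels [7 8 7 7 5]
Step 3: flows [1->0,0=2,1->2,1->3,1->4] -> levels [8 4 8 8 6]
Step 4: flows [0->1,0=2,2->1,3->1,4->1] -> levels [7 8 7 7 5]
  -> period-2 cycle: step 4 state = step 2 state; never stabilizes
  -> state at step 30: (30-2) mod 2 = 0, same as step 2 -> [7 8 7 7 5]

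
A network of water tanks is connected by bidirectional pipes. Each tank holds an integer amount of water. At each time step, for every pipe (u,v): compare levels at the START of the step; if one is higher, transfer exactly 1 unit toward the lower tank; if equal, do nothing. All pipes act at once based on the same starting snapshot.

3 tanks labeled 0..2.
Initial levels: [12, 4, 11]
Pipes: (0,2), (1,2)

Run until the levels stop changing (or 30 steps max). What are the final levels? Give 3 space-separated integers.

Step 1: flows [0->2,2->1] -> levels [11 5 11]
Step 2: flows [0=2,2->1] -> levels [11 6 10]
Step 3: flows [0->2,2->1] -> levels [10 7 10]
Step 4: flows [0=2,2->1] -> levels [10 8 9]
Step 5: flows [0->2,2->1] -> levels [9 9 9]
Step 6: flows [0=2,1=2] -> levels [9 9 9]
  -> stable (no change)

Answer: 9 9 9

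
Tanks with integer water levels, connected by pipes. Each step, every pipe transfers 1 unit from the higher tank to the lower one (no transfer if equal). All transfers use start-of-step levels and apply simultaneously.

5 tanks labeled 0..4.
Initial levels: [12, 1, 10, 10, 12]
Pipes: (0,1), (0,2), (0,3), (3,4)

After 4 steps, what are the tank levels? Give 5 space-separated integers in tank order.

Answer: 10 5 9 10 11

Derivation:
Step 1: flows [0->1,0->2,0->3,4->3] -> levels [9 2 11 12 11]
Step 2: flows [0->1,2->0,3->0,3->4] -> levels [10 3 10 10 12]
Step 3: flows [0->1,0=2,0=3,4->3] -> levels [9 4 10 11 11]
Step 4: flows [0->1,2->0,3->0,3=4] -> levels [10 5 9 10 11]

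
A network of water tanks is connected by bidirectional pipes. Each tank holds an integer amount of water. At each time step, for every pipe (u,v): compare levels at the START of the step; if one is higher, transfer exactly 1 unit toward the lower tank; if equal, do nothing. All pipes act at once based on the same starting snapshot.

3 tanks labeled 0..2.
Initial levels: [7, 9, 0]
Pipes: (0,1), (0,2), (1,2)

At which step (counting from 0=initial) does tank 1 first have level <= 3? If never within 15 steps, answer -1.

Step 1: flows [1->0,0->2,1->2] -> levels [7 7 2]
Step 2: flows [0=1,0->2,1->2] -> levels [6 6 4]
Step 3: flows [0=1,0->2,1->2] -> levels [5 5 6]
Step 4: flows [0=1,2->0,2->1] -> levels [6 6 4]
  -> period-2 cycle (repeats step 2); tank 1 never drops to <=3
Tank 1 never reaches <=3 within 15 steps

Answer: -1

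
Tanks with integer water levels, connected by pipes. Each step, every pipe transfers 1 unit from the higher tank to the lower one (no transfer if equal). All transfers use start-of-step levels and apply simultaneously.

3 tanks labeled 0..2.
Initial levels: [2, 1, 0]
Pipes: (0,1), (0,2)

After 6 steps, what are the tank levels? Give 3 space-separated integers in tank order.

Answer: 2 1 0

Derivation:
Step 1: flows [0->1,0->2] -> levels [0 2 1]
Step 2: flows [1->0,2->0] -> levels [2 1 0]
  -> period-2 cycle: step 2 state = step 0 state
  -> state at step 6: (6-0) mod 2 = 0, same as step 0 -> [2 1 0]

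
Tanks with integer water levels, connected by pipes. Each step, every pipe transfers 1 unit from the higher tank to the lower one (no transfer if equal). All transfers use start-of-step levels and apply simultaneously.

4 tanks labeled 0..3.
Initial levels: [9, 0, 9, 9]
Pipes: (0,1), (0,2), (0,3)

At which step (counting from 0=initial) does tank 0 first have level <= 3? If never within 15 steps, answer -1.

Step 1: flows [0->1,0=2,0=3] -> levels [8 1 9 9]
Step 2: flows [0->1,2->0,3->0] -> levels [9 2 8 8]
Step 3: flows [0->1,0->2,0->3] -> levels [6 3 9 9]
Step 4: flows [0->1,2->0,3->0] -> levels [7 4 8 8]
Step 5: flows [0->1,2->0,3->0] -> levels [8 5 7 7]
Step 6: flows [0->1,0->2,0->3] -> levels [5 6 8 8]
Step 7: flows [1->0,2->0,3->0] -> levels [8 5 7 7]
  -> period-2 cycle (repeats step 5); tank 0 never drops to <=3
Tank 0 never reaches <=3 within 15 steps

Answer: -1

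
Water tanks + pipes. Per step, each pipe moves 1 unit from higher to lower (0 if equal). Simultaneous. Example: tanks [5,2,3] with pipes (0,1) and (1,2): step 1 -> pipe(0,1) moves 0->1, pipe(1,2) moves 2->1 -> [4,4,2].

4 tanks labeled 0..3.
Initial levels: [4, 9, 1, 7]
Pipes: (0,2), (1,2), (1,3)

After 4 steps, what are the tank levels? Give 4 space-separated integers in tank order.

Step 1: flows [0->2,1->2,1->3] -> levels [3 7 3 8]
Step 2: flows [0=2,1->2,3->1] -> levels [3 7 4 7]
Step 3: flows [2->0,1->2,1=3] -> levels [4 6 4 7]
Step 4: flows [0=2,1->2,3->1] -> levels [4 6 5 6]

Answer: 4 6 5 6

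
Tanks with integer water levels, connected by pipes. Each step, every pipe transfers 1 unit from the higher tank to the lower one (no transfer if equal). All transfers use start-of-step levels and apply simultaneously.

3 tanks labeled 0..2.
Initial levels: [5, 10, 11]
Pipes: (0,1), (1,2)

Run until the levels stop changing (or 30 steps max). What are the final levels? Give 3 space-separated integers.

Step 1: flows [1->0,2->1] -> levels [6 10 10]
Step 2: flows [1->0,1=2] -> levels [7 9 10]
Step 3: flows [1->0,2->1] -> levels [8 9 9]
Step 4: flows [1->0,1=2] -> levels [9 8 9]
Step 5: flows [0->1,2->1] -> levels [8 10 8]
Step 6: flows [1->0,1->2] -> levels [9 8 9]
  -> period-2 cycle: step 6 state = step 4 state; never stabilizes
  -> state at step 30: (30-4) mod 2 = 0, same as step 4 -> [9 8 9]

Answer: 9 8 9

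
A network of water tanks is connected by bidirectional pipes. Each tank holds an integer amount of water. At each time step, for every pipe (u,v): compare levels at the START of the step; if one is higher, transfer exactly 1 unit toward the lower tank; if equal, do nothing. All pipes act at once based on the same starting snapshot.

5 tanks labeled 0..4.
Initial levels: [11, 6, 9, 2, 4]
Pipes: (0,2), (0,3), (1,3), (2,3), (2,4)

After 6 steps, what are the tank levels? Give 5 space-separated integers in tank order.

Answer: 5 6 8 7 6

Derivation:
Step 1: flows [0->2,0->3,1->3,2->3,2->4] -> levels [9 5 8 5 5]
Step 2: flows [0->2,0->3,1=3,2->3,2->4] -> levels [7 5 7 7 6]
Step 3: flows [0=2,0=3,3->1,2=3,2->4] -> levels [7 6 6 6 7]
Step 4: flows [0->2,0->3,1=3,2=3,4->2] -> levels [5 6 8 7 6]
Step 5: flows [2->0,3->0,3->1,2->3,2->4] -> levels [7 7 5 6 7]
Step 6: flows [0->2,0->3,1->3,3->2,4->2] -> levels [5 6 8 7 6]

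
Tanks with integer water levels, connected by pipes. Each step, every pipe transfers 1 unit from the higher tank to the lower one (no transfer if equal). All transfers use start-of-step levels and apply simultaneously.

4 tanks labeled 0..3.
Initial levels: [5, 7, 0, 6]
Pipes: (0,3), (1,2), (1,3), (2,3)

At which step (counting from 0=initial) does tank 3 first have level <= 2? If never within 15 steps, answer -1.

Answer: -1

Derivation:
Step 1: flows [3->0,1->2,1->3,3->2] -> levels [6 5 2 5]
Step 2: flows [0->3,1->2,1=3,3->2] -> levels [5 4 4 5]
Step 3: flows [0=3,1=2,3->1,3->2] -> levels [5 5 5 3]
Step 4: flows [0->3,1=2,1->3,2->3] -> levels [4 4 4 6]
Step 5: flows [3->0,1=2,3->1,3->2] -> levels [5 5 5 3]
  -> period-2 cycle (repeats step 3); tank 3 never drops to <=2
Tank 3 never reaches <=2 within 15 steps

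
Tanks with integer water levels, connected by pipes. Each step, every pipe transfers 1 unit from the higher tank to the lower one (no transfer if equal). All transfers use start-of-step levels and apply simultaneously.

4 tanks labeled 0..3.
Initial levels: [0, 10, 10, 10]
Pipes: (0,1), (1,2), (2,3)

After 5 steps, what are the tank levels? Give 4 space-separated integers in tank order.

Step 1: flows [1->0,1=2,2=3] -> levels [1 9 10 10]
Step 2: flows [1->0,2->1,2=3] -> levels [2 9 9 10]
Step 3: flows [1->0,1=2,3->2] -> levels [3 8 10 9]
Step 4: flows [1->0,2->1,2->3] -> levels [4 8 8 10]
Step 5: flows [1->0,1=2,3->2] -> levels [5 7 9 9]

Answer: 5 7 9 9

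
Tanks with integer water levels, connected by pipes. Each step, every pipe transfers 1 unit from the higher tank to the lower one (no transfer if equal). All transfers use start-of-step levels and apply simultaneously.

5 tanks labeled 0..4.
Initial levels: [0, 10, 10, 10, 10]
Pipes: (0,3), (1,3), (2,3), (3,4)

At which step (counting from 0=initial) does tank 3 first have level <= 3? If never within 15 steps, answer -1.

Answer: -1

Derivation:
Step 1: flows [3->0,1=3,2=3,3=4] -> levels [1 10 10 9 10]
Step 2: flows [3->0,1->3,2->3,4->3] -> levels [2 9 9 11 9]
Step 3: flows [3->0,3->1,3->2,3->4] -> levels [3 10 10 7 10]
Step 4: flows [3->0,1->3,2->3,4->3] -> levels [4 9 9 9 9]
Step 5: flows [3->0,1=3,2=3,3=4] -> levels [5 9 9 8 9]
Step 6: flows [3->0,1->3,2->3,4->3] -> levels [6 8 8 10 8]
Step 7: flows [3->0,3->1,3->2,3->4] -> levels [7 9 9 6 9]
Step 8: flows [0->3,1->3,2->3,4->3] -> levels [6 8 8 10 8]
  -> period-2 cycle (repeats step 6); tank 3 never drops to <=3
Tank 3 never reaches <=3 within 15 steps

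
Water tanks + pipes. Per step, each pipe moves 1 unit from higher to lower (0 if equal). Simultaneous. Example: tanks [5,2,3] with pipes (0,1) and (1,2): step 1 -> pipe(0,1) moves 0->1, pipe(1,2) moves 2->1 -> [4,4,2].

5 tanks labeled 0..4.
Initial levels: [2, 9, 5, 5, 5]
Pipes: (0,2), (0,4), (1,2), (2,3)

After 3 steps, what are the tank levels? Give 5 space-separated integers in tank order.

Step 1: flows [2->0,4->0,1->2,2=3] -> levels [4 8 5 5 4]
Step 2: flows [2->0,0=4,1->2,2=3] -> levels [5 7 5 5 4]
Step 3: flows [0=2,0->4,1->2,2=3] -> levels [4 6 6 5 5]

Answer: 4 6 6 5 5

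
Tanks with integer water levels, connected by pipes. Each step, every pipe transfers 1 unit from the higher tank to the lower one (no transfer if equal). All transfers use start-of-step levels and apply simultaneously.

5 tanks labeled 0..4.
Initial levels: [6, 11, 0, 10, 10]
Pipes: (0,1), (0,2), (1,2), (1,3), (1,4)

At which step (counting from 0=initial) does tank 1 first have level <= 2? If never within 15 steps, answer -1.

Answer: -1

Derivation:
Step 1: flows [1->0,0->2,1->2,1->3,1->4] -> levels [6 7 2 11 11]
Step 2: flows [1->0,0->2,1->2,3->1,4->1] -> levels [6 7 4 10 10]
Step 3: flows [1->0,0->2,1->2,3->1,4->1] -> levels [6 7 6 9 9]
Step 4: flows [1->0,0=2,1->2,3->1,4->1] -> levels [7 7 7 8 8]
Step 5: flows [0=1,0=2,1=2,3->1,4->1] -> levels [7 9 7 7 7]
Step 6: flows [1->0,0=2,1->2,1->3,1->4] -> levels [8 5 8 8 8]
Step 7: flows [0->1,0=2,2->1,3->1,4->1] -> levels [7 9 7 7 7]
  -> period-2 cycle (repeats step 5); tank 1 never drops to <=2
Tank 1 never reaches <=2 within 15 steps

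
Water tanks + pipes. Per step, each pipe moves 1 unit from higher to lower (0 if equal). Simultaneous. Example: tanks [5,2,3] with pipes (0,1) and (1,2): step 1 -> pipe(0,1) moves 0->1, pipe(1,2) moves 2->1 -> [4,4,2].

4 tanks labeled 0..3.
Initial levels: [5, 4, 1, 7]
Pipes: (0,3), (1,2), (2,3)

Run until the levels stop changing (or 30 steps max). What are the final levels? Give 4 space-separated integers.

Answer: 4 5 3 5

Derivation:
Step 1: flows [3->0,1->2,3->2] -> levels [6 3 3 5]
Step 2: flows [0->3,1=2,3->2] -> levels [5 3 4 5]
Step 3: flows [0=3,2->1,3->2] -> levels [5 4 4 4]
Step 4: flows [0->3,1=2,2=3] -> levels [4 4 4 5]
Step 5: flows [3->0,1=2,3->2] -> levels [5 4 5 3]
Step 6: flows [0->3,2->1,2->3] -> levels [4 5 3 5]
Step 7: flows [3->0,1->2,3->2] -> levels [5 4 5 3]
  -> period-2 cycle: step 7 state = step 5 state; never stabilizes
  -> state at step 30: (30-5) mod 2 = 1, same as step 6 -> [4 5 3 5]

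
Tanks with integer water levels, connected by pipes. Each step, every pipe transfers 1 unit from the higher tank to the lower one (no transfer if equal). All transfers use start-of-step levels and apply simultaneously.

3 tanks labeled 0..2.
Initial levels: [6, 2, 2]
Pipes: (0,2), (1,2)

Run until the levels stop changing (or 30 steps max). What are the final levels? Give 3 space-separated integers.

Step 1: flows [0->2,1=2] -> levels [5 2 3]
Step 2: flows [0->2,2->1] -> levels [4 3 3]
Step 3: flows [0->2,1=2] -> levels [3 3 4]
Step 4: flows [2->0,2->1] -> levels [4 4 2]
Step 5: flows [0->2,1->2] -> levels [3 3 4]
  -> period-2 cycle: step 5 state = step 3 state; never stabilizes
  -> state at step 30: (30-3) mod 2 = 1, same as step 4 -> [4 4 2]

Answer: 4 4 2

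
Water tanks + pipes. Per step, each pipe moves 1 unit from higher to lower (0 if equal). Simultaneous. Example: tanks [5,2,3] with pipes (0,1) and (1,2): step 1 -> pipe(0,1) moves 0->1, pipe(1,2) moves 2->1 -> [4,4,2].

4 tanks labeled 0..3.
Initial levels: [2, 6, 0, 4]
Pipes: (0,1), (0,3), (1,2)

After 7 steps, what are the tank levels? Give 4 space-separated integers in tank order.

Step 1: flows [1->0,3->0,1->2] -> levels [4 4 1 3]
Step 2: flows [0=1,0->3,1->2] -> levels [3 3 2 4]
Step 3: flows [0=1,3->0,1->2] -> levels [4 2 3 3]
Step 4: flows [0->1,0->3,2->1] -> levels [2 4 2 4]
Step 5: flows [1->0,3->0,1->2] -> levels [4 2 3 3]
  -> period-2 cycle: step 5 state = step 3 state
  -> state at step 7: (7-3) mod 2 = 0, same as step 3 -> [4 2 3 3]

Answer: 4 2 3 3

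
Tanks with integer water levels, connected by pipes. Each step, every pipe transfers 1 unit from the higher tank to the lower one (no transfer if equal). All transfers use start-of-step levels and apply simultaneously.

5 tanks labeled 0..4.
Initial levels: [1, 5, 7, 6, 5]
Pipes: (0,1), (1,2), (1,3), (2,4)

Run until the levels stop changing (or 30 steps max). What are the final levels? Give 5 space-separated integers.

Answer: 5 3 6 5 5

Derivation:
Step 1: flows [1->0,2->1,3->1,2->4] -> levels [2 6 5 5 6]
Step 2: flows [1->0,1->2,1->3,4->2] -> levels [3 3 7 6 5]
Step 3: flows [0=1,2->1,3->1,2->4] -> levels [3 5 5 5 6]
Step 4: flows [1->0,1=2,1=3,4->2] -> levels [4 4 6 5 5]
Step 5: flows [0=1,2->1,3->1,2->4] -> levels [4 6 4 4 6]
Step 6: flows [1->0,1->2,1->3,4->2] -> levels [5 3 6 5 5]
Step 7: flows [0->1,2->1,3->1,2->4] -> levels [4 6 4 4 6]
  -> period-2 cycle: step 7 state = step 5 state; never stabilizes
  -> state at step 30: (30-5) mod 2 = 1, same as step 6 -> [5 3 6 5 5]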